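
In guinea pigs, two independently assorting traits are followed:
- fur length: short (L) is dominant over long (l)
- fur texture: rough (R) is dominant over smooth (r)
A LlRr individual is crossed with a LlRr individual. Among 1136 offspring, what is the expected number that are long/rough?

Dihybrid cross LlRr × LlRr — consider each gene separately:
fur length: Ll × Ll → 1 LL, 2 Ll, 1 ll → 3 L_ : 1 ll (out of 4)
fur texture: Rr × Rr → 1 RR, 2 Rr, 1 rr → 3 R_ : 1 rr (out of 4)
Combine (counts out of 4 × 4 = 16): short/rough (L_R_) = 3×3 = 9; short/smooth (L_rr) = 3×1 = 3; long/rough (llR_) = 1×3 = 3; long/smooth (llrr) = 1×1 = 1
Phenotype counts (out of 16): 9 short/rough, 3 short/smooth, 3 long/rough, 1 long/smooth
long/rough: 3 out of 16 → fraction 3/16
Expected count = 3/16 × 1136 = 213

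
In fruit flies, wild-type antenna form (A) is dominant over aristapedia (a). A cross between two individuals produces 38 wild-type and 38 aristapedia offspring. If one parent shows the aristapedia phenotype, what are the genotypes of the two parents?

Observed offspring: 38 wild-type, 38 aristapedia
The observed ratio simplifies to 1:1. One parent shows aristapedia, so its genotype must be aa. A 1:1 offspring split requires the other parent to be heterozygous (Aa).
Parent genotypes: aa × Aa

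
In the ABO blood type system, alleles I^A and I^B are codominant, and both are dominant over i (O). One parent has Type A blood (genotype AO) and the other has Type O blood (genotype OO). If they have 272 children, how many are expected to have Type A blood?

Cross: AO × OO
Possible offspring genotypes: 2 AO, 2 OO
Blood type counts: 2 Type A, 2 Type O
Probability of Type A: 2/4 = 1/2
Expected count = 1/2 × 272 = 136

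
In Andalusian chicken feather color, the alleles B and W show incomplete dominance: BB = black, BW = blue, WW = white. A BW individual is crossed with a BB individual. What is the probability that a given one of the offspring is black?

Punnett square for BW × BB:
Offspring genotypes: 2 BB, 2 BW
Phenotype counts: 2 black, 2 blue
black: 2 out of 4
Probability: 2/4 = 1/2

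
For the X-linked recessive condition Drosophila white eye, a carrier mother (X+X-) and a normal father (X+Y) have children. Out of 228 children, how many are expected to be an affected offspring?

Cross: X+X- × X+Y
Offspring: 1 X+X+, 1 X+Y, 1 X+X-, 1 X-Y
Probability of an affected offspring: 1/4
Expected count = 1/4 × 228 = 57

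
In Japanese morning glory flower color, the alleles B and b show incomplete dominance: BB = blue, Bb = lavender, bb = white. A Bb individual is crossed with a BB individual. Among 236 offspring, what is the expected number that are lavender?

Punnett square for Bb × BB:
Offspring genotypes: 2 BB, 2 Bb
Phenotype counts: 2 blue, 2 lavender
lavender: 2 out of 4 → fraction 1/2
Expected count = 1/2 × 236 = 118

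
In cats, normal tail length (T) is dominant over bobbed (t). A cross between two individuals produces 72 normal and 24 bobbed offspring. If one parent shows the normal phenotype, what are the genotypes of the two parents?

Observed offspring: 72 normal, 24 bobbed
The observed ratio simplifies to 3:1. Bobbed (tt) offspring appear, so each parent must contribute one t allele. The parent stated to show normal carries T, so it is Tt. The other parent is then either Tt or tt: Tt × tt would give a 1:1 split, whereas Tt × Tt gives 3:1 — matching the data. So both parents are heterozygous (Tt × Tt).
Parent genotypes: Tt × Tt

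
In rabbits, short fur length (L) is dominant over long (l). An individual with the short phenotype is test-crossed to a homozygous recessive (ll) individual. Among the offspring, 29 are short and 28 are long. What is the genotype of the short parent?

Test cross: ? × ll
Offspring: 29 short, 28 long — approximately 1:1.
A 1:1 ratio in a test cross indicates the unknown parent is heterozygous (Ll).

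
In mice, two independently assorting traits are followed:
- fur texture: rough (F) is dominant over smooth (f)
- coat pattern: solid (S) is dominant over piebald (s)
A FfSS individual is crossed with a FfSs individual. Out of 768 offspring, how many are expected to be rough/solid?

Dihybrid cross FfSS × FfSs — consider each gene separately:
fur texture: Ff × Ff → 1 FF, 2 Ff, 1 ff → 3 F_ : 1 ff (out of 4)
coat pattern: SS × Ss → 2 SS, 2 Ss → 4 S_ (out of 4)
Combine (counts out of 4 × 4 = 16): rough/solid (F_S_) = 3×4 = 12; smooth/solid (ffS_) = 1×4 = 4
Phenotype counts (out of 16): 12 rough/solid, 4 smooth/solid
rough/solid: 12 out of 16 → fraction 3/4
Expected count = 3/4 × 768 = 576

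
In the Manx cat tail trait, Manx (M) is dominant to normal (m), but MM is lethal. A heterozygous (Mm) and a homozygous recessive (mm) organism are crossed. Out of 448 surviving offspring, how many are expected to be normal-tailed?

Cross: Mm × mm
Punnett square offspring (before lethality): 2 Mm, 2 mm
No MM offspring are produced in this cross.
normal-tailed: 2 out of 4 → fraction 1/2
Expected count = 1/2 × 448 = 224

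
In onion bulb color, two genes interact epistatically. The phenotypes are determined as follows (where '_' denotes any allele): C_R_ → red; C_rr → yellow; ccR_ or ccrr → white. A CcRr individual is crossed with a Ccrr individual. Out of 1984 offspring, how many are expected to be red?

Cross: CcRr × Ccrr — consider each gene separately:
C gene: Cc × Cc → 1 CC, 2 Cc, 1 cc → 3 C_ : 1 cc (out of 4)
R gene: Rr × rr → 2 Rr, 2 rr → 2 R_ : 2 rr (out of 4)
Genotype classes (out of 4 × 4 = 16): C_R_ = 3×2 = 6; C_rr = 3×2 = 6; ccR_ = 1×2 = 2; ccrr = 1×2 = 2
Apply the phenotype rules: C_R_ (6) → red; C_rr (6) → yellow; ccR_ (2) + ccrr (2) → white
Phenotype counts (out of 16): 6 red, 6 yellow, 4 white
red: 6 out of 16 → fraction 3/8
Expected count = 3/8 × 1984 = 744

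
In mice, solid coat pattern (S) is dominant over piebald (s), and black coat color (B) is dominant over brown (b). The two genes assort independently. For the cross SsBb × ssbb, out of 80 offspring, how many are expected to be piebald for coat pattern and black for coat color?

Dihybrid cross SsBb × ssbb — consider each gene separately:
coat pattern: Ss × ss → 2 Ss, 2 ss → 2 S_ : 2 ss (out of 4)
coat color: Bb × bb → 2 Bb, 2 bb → 2 B_ : 2 bb (out of 4)
Looking for: piebald (ss) and black (B_)
P(piebald) = 2/4, P(black) = 2/4
P(both) = 2/4 × 2/4 = 4/16 = 1/4
Expected count = 1/4 × 80 = 20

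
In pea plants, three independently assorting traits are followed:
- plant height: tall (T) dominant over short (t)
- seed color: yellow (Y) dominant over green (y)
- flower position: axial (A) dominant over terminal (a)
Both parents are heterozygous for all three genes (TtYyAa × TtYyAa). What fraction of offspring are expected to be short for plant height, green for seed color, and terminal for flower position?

Trihybrid cross: TtYyAa × TtYyAa
Each trait segregates independently with a 3:1 phenotypic ratio, so each gene contributes 3/4 (dominant) or 1/4 (recessive).
Target: short (plant height), green (seed color), terminal (flower position)
Probability = product of independent per-trait probabilities
= 1/4 × 1/4 × 1/4 = 1/64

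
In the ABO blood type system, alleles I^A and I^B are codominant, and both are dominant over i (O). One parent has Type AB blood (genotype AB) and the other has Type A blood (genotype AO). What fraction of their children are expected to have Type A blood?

Cross: AB × AO
Possible offspring genotypes: 1 AA, 1 AO, 1 AB, 1 BO
Blood type counts: 2 Type A, 1 Type AB, 1 Type B
Probability of Type A: 2/4 = 1/2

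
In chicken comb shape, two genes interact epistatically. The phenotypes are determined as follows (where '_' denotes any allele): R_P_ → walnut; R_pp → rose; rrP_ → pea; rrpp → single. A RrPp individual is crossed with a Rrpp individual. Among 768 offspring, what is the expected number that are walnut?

Cross: RrPp × Rrpp — consider each gene separately:
R gene: Rr × Rr → 1 RR, 2 Rr, 1 rr → 3 R_ : 1 rr (out of 4)
P gene: Pp × pp → 2 Pp, 2 pp → 2 P_ : 2 pp (out of 4)
Genotype classes (out of 4 × 4 = 16): R_P_ = 3×2 = 6; R_pp = 3×2 = 6; rrP_ = 1×2 = 2; rrpp = 1×2 = 2
Apply the phenotype rules: R_P_ (6) → walnut; R_pp (6) → rose; rrP_ (2) → pea; rrpp (2) → single
Phenotype counts (out of 16): 6 walnut, 6 rose, 2 pea, 2 single
walnut: 6 out of 16 → fraction 3/8
Expected count = 3/8 × 768 = 288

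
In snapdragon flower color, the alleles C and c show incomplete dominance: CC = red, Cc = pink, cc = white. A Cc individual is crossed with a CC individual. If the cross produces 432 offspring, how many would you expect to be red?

Punnett square for Cc × CC:
Offspring genotypes: 2 CC, 2 Cc
Phenotype counts: 2 red, 2 pink
red: 2 out of 4 → fraction 1/2
Expected count = 1/2 × 432 = 216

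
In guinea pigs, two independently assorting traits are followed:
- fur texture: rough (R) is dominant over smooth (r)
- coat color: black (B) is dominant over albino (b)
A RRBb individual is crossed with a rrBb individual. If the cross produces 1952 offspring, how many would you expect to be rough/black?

Dihybrid cross RRBb × rrBb — consider each gene separately:
fur texture: RR × rr → 4 Rr → 4 R_ (out of 4)
coat color: Bb × Bb → 1 BB, 2 Bb, 1 bb → 3 B_ : 1 bb (out of 4)
Combine (counts out of 4 × 4 = 16): rough/black (R_B_) = 4×3 = 12; rough/albino (R_bb) = 4×1 = 4
Phenotype counts (out of 16): 12 rough/black, 4 rough/albino
rough/black: 12 out of 16 → fraction 3/4
Expected count = 3/4 × 1952 = 1464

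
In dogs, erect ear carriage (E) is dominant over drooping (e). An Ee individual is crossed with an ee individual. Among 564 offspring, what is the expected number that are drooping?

Punnett square for Ee × ee:
Offspring genotypes: 2 Ee, 2 ee
erect: 2, drooping: 2
drooping: 2 out of 4 → fraction 1/2
Expected count = 1/2 × 564 = 282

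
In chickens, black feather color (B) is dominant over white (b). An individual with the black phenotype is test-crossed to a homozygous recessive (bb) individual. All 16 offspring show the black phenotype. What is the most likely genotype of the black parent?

Test cross: ? × bb
All offspring are black.
If the unknown parent were heterozygous (Bb), about half of 16 offspring would be white; none are. The unknown parent is most likely homozygous dominant (BB).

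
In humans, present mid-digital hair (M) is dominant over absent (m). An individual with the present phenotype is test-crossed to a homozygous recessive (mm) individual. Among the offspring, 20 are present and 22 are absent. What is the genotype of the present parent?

Test cross: ? × mm
Offspring: 20 present, 22 absent — approximately 1:1.
A 1:1 ratio in a test cross indicates the unknown parent is heterozygous (Mm).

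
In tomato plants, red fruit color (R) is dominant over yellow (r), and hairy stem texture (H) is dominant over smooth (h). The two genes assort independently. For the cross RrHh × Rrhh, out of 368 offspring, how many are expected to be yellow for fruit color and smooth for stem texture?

Dihybrid cross RrHh × Rrhh — consider each gene separately:
fruit color: Rr × Rr → 1 RR, 2 Rr, 1 rr → 3 R_ : 1 rr (out of 4)
stem texture: Hh × hh → 2 Hh, 2 hh → 2 H_ : 2 hh (out of 4)
Looking for: yellow (rr) and smooth (hh)
P(yellow) = 1/4, P(smooth) = 2/4
P(both) = 1/4 × 2/4 = 2/16 = 1/8
Expected count = 1/8 × 368 = 46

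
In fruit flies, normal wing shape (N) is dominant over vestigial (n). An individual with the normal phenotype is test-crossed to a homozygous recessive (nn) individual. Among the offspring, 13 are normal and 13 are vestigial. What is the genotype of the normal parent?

Test cross: ? × nn
Offspring: 13 normal, 13 vestigial — approximately 1:1.
A 1:1 ratio in a test cross indicates the unknown parent is heterozygous (Nn).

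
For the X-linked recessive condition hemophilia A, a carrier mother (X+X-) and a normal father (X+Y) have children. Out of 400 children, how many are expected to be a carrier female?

Cross: X+X- × X+Y
Offspring: 1 X+X+, 1 X+Y, 1 X+X-, 1 X-Y
Probability of a carrier female: 1/4
Expected count = 1/4 × 400 = 100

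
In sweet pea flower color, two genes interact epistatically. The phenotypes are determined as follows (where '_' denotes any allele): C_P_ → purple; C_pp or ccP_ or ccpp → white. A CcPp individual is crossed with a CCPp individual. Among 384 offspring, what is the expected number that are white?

Cross: CcPp × CCPp — consider each gene separately:
C gene: Cc × CC → 2 CC, 2 Cc → 4 C_ (out of 4)
P gene: Pp × Pp → 1 PP, 2 Pp, 1 pp → 3 P_ : 1 pp (out of 4)
Genotype classes (out of 4 × 4 = 16): C_P_ = 4×3 = 12; C_pp = 4×1 = 4
Apply the phenotype rules: C_P_ (12) → purple; C_pp (4) → white
Phenotype counts (out of 16): 12 purple, 4 white
white: 4 out of 16 → fraction 1/4
Expected count = 1/4 × 384 = 96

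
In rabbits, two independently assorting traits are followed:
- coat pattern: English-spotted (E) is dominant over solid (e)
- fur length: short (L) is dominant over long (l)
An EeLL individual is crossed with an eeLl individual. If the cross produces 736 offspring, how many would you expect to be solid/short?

Dihybrid cross EeLL × eeLl — consider each gene separately:
coat pattern: Ee × ee → 2 Ee, 2 ee → 2 E_ : 2 ee (out of 4)
fur length: LL × Ll → 2 LL, 2 Ll → 4 L_ (out of 4)
Combine (counts out of 4 × 4 = 16): English-spotted/short (E_L_) = 2×4 = 8; solid/short (eeL_) = 2×4 = 8
Phenotype counts (out of 16): 8 English-spotted/short, 8 solid/short
solid/short: 8 out of 16 → fraction 1/2
Expected count = 1/2 × 736 = 368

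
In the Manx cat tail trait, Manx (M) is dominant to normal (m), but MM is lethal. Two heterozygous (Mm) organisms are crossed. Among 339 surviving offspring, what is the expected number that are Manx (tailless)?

Cross: Mm × Mm
Punnett square offspring (before lethality): 1 MM, 2 Mm, 1 mm
The MM genotype is lethal (embryos die); surviving offspring: 2 Mm, 1 mm
Manx (tailless): 2 out of 3 → fraction 2/3
Expected count = 2/3 × 339 = 226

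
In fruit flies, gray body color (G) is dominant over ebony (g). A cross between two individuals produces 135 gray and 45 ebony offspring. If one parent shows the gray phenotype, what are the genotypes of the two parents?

Observed offspring: 135 gray, 45 ebony
The observed ratio simplifies to 3:1. Ebony (gg) offspring appear, so each parent must contribute one g allele. The parent stated to show gray carries G, so it is Gg. The other parent is then either Gg or gg: Gg × gg would give a 1:1 split, whereas Gg × Gg gives 3:1 — matching the data. So both parents are heterozygous (Gg × Gg).
Parent genotypes: Gg × Gg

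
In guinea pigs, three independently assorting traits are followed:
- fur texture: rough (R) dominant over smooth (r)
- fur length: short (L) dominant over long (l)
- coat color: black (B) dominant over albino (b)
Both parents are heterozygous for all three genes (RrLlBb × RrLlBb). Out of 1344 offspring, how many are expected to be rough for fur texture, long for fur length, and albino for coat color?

Trihybrid cross: RrLlBb × RrLlBb
Each trait segregates independently with a 3:1 phenotypic ratio, so each gene contributes 3/4 (dominant) or 1/4 (recessive).
Target: rough (fur texture), long (fur length), albino (coat color)
Probability = product of independent per-trait probabilities
= 3/4 × 1/4 × 1/4 = 3/64
Expected count = 3/64 × 1344 = 63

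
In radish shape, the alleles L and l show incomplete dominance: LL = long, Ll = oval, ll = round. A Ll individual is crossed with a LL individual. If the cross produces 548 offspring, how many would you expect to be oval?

Punnett square for Ll × LL:
Offspring genotypes: 2 LL, 2 Ll
Phenotype counts: 2 long, 2 oval
oval: 2 out of 4 → fraction 1/2
Expected count = 1/2 × 548 = 274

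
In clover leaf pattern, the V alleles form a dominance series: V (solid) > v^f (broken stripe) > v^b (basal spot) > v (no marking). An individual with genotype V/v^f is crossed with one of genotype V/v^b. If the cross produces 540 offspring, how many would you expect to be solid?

Cross: V/v^f × V/v^b
Allele dominance: V > v^f > v^b > v
Offspring genotypes: 1 V/V, 1 V/v^b, 1 V/v^f, 1 v^f/v^b
Phenotype counts: 3 solid, 1 broken stripe
solid: 3 out of 4 → fraction 3/4
Expected count = 3/4 × 540 = 405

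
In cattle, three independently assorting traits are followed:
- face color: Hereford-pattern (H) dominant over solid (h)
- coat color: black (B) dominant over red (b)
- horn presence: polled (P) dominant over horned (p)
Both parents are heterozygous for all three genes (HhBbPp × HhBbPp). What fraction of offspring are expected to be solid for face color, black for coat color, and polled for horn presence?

Trihybrid cross: HhBbPp × HhBbPp
Each trait segregates independently with a 3:1 phenotypic ratio, so each gene contributes 3/4 (dominant) or 1/4 (recessive).
Target: solid (face color), black (coat color), polled (horn presence)
Probability = product of independent per-trait probabilities
= 1/4 × 3/4 × 3/4 = 9/64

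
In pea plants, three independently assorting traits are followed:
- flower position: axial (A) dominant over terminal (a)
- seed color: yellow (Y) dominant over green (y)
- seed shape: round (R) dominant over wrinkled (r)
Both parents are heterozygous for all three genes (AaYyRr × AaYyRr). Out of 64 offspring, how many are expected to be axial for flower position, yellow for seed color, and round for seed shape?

Trihybrid cross: AaYyRr × AaYyRr
Each trait segregates independently with a 3:1 phenotypic ratio, so each gene contributes 3/4 (dominant) or 1/4 (recessive).
Target: axial (flower position), yellow (seed color), round (seed shape)
Probability = product of independent per-trait probabilities
= 3/4 × 3/4 × 3/4 = 27/64
Expected count = 27/64 × 64 = 27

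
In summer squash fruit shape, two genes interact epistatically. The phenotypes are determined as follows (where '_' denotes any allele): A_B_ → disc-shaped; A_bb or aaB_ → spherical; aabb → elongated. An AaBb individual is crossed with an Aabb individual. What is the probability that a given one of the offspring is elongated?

Cross: AaBb × Aabb — consider each gene separately:
A gene: Aa × Aa → 1 AA, 2 Aa, 1 aa → 3 A_ : 1 aa (out of 4)
B gene: Bb × bb → 2 Bb, 2 bb → 2 B_ : 2 bb (out of 4)
Genotype classes (out of 4 × 4 = 16): A_B_ = 3×2 = 6; A_bb = 3×2 = 6; aaB_ = 1×2 = 2; aabb = 1×2 = 2
Apply the phenotype rules: A_B_ (6) → disc-shaped; A_bb (6) + aaB_ (2) → spherical; aabb (2) → elongated
Phenotype counts (out of 16): 6 disc-shaped, 8 spherical, 2 elongated
elongated: 2 out of 16
Probability: 2/16 = 1/8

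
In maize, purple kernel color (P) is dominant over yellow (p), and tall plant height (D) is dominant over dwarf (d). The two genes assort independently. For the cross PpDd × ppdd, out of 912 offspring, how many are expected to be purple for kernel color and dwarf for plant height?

Dihybrid cross PpDd × ppdd — consider each gene separately:
kernel color: Pp × pp → 2 Pp, 2 pp → 2 P_ : 2 pp (out of 4)
plant height: Dd × dd → 2 Dd, 2 dd → 2 D_ : 2 dd (out of 4)
Looking for: purple (P_) and dwarf (dd)
P(purple) = 2/4, P(dwarf) = 2/4
P(both) = 2/4 × 2/4 = 4/16 = 1/4
Expected count = 1/4 × 912 = 228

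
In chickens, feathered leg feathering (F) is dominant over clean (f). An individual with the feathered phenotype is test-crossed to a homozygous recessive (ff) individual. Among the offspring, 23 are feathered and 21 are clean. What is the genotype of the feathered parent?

Test cross: ? × ff
Offspring: 23 feathered, 21 clean — approximately 1:1.
A 1:1 ratio in a test cross indicates the unknown parent is heterozygous (Ff).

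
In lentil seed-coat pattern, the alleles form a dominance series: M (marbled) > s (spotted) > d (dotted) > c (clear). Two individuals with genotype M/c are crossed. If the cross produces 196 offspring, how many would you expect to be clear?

Cross: M/c × M/c
Allele dominance: M > s > d > c
Offspring genotypes: 1 M/M, 2 M/c, 1 c/c
Phenotype counts: 3 marbled, 1 clear
clear: 1 out of 4 → fraction 1/4
Expected count = 1/4 × 196 = 49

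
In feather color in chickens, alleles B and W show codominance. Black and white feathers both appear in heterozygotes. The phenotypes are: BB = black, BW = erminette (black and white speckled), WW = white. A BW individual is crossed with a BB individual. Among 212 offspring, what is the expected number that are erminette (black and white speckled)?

Punnett square for BW × BB:
Offspring genotypes: 2 BB, 2 BW
Phenotype counts: 2 black, 2 erminette (black and white speckled)
erminette (black and white speckled): 2 out of 4 → fraction 1/2
Expected count = 1/2 × 212 = 106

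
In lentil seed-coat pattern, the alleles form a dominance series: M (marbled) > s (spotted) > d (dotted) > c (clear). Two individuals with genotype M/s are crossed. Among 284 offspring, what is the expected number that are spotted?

Cross: M/s × M/s
Allele dominance: M > s > d > c
Offspring genotypes: 1 M/M, 2 M/s, 1 s/s
Phenotype counts: 3 marbled, 1 spotted
spotted: 1 out of 4 → fraction 1/4
Expected count = 1/4 × 284 = 71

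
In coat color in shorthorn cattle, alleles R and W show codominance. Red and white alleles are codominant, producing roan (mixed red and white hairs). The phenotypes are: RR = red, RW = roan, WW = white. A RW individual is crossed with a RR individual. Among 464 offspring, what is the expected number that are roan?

Punnett square for RW × RR:
Offspring genotypes: 2 RR, 2 RW
Phenotype counts: 2 red, 2 roan
roan: 2 out of 4 → fraction 1/2
Expected count = 1/2 × 464 = 232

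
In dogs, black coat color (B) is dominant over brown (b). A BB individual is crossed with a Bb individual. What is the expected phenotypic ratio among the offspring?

Punnett square for BB × Bb:
Offspring genotypes: 2 BB, 2 Bb
black: 4, brown: 0
Ratio: all black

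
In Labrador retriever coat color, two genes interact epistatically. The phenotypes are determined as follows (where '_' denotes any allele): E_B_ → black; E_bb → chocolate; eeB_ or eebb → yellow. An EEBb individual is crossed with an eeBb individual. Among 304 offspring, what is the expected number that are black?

Cross: EEBb × eeBb — consider each gene separately:
E gene: EE × ee → 4 Ee → 4 E_ (out of 4)
B gene: Bb × Bb → 1 BB, 2 Bb, 1 bb → 3 B_ : 1 bb (out of 4)
Genotype classes (out of 4 × 4 = 16): E_B_ = 4×3 = 12; E_bb = 4×1 = 4
Apply the phenotype rules: E_B_ (12) → black; E_bb (4) → chocolate
Phenotype counts (out of 16): 12 black, 4 chocolate
black: 12 out of 16 → fraction 3/4
Expected count = 3/4 × 304 = 228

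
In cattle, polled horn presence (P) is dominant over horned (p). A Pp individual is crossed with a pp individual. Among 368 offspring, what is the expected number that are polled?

Punnett square for Pp × pp:
Offspring genotypes: 2 Pp, 2 pp
polled: 2, horned: 2
polled: 2 out of 4 → fraction 1/2
Expected count = 1/2 × 368 = 184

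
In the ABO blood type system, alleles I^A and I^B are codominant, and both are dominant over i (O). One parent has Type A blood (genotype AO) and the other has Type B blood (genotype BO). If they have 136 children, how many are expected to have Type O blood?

Cross: AO × BO
Possible offspring genotypes: 1 AB, 1 AO, 1 BO, 1 OO
Blood type counts: 1 Type AB, 1 Type A, 1 Type B, 1 Type O
Probability of Type O: 1/4
Expected count = 1/4 × 136 = 34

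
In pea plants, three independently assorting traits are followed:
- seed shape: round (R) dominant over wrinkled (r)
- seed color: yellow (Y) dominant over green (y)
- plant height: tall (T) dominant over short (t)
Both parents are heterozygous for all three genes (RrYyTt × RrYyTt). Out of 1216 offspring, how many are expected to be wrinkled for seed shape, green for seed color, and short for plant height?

Trihybrid cross: RrYyTt × RrYyTt
Each trait segregates independently with a 3:1 phenotypic ratio, so each gene contributes 3/4 (dominant) or 1/4 (recessive).
Target: wrinkled (seed shape), green (seed color), short (plant height)
Probability = product of independent per-trait probabilities
= 1/4 × 1/4 × 1/4 = 1/64
Expected count = 1/64 × 1216 = 19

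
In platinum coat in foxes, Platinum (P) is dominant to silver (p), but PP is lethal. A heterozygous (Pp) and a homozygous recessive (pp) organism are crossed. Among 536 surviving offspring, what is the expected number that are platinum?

Cross: Pp × pp
Punnett square offspring (before lethality): 2 Pp, 2 pp
No PP offspring are produced in this cross.
platinum: 2 out of 4 → fraction 1/2
Expected count = 1/2 × 536 = 268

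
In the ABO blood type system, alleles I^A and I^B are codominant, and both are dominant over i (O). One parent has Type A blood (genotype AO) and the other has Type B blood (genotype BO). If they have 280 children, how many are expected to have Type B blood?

Cross: AO × BO
Possible offspring genotypes: 1 AB, 1 AO, 1 BO, 1 OO
Blood type counts: 1 Type AB, 1 Type A, 1 Type B, 1 Type O
Probability of Type B: 1/4
Expected count = 1/4 × 280 = 70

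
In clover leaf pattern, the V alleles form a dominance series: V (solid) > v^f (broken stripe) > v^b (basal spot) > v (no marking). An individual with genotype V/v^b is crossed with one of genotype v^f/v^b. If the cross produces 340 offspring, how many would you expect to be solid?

Cross: V/v^b × v^f/v^b
Allele dominance: V > v^f > v^b > v
Offspring genotypes: 1 V/v^f, 1 V/v^b, 1 v^f/v^b, 1 v^b/v^b
Phenotype counts: 2 solid, 1 broken stripe, 1 basal spot
solid: 2 out of 4 → fraction 1/2
Expected count = 1/2 × 340 = 170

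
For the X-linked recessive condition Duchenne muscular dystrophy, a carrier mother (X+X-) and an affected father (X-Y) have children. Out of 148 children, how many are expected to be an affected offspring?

Cross: X+X- × X-Y
Offspring: 1 X+X-, 1 X+Y, 1 X-X-, 1 X-Y
Probability of an affected offspring: 2/4 = 1/2
Expected count = 1/2 × 148 = 74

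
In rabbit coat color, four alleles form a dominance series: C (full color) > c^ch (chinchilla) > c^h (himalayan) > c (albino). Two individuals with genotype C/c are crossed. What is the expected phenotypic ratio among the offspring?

Cross: C/c × C/c
Allele dominance: C > c^ch > c^h > c
Offspring genotypes: 1 C/C, 2 C/c, 1 c/c
Phenotype counts: 3 full color, 1 albino
Ratio: 3 full color : 1 albino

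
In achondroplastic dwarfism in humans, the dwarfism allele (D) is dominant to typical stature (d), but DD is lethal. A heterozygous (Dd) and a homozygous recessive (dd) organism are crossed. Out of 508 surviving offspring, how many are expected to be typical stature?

Cross: Dd × dd
Punnett square offspring (before lethality): 2 Dd, 2 dd
No DD offspring are produced in this cross.
typical stature: 2 out of 4 → fraction 1/2
Expected count = 1/2 × 508 = 254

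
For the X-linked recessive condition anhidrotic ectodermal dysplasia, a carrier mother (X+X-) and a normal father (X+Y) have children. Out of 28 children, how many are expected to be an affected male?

Cross: X+X- × X+Y
Offspring: 1 X+X+, 1 X+Y, 1 X+X-, 1 X-Y
Probability of an affected male: 1/4
Expected count = 1/4 × 28 = 7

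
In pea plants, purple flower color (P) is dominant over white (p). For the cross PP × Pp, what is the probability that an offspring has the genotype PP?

Punnett square for PP × Pp:
Offspring genotypes: 2 PP, 2 Pp
Total offspring: 4
Count with target: 2
Probability: 2/4 = 1/2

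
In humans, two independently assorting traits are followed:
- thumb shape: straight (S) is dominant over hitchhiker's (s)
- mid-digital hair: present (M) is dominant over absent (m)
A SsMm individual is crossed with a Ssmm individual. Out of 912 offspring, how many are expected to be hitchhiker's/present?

Dihybrid cross SsMm × Ssmm — consider each gene separately:
thumb shape: Ss × Ss → 1 SS, 2 Ss, 1 ss → 3 S_ : 1 ss (out of 4)
mid-digital hair: Mm × mm → 2 Mm, 2 mm → 2 M_ : 2 mm (out of 4)
Combine (counts out of 4 × 4 = 16): straight/present (S_M_) = 3×2 = 6; straight/absent (S_mm) = 3×2 = 6; hitchhiker's/present (ssM_) = 1×2 = 2; hitchhiker's/absent (ssmm) = 1×2 = 2
Phenotype counts (out of 16): 6 straight/present, 6 straight/absent, 2 hitchhiker's/present, 2 hitchhiker's/absent
hitchhiker's/present: 2 out of 16 → fraction 1/8
Expected count = 1/8 × 912 = 114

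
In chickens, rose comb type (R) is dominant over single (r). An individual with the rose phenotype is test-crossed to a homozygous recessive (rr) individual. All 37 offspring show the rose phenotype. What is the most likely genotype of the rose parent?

Test cross: ? × rr
All offspring are rose.
If the unknown parent were heterozygous (Rr), about half of 37 offspring would be single; none are. The unknown parent is most likely homozygous dominant (RR).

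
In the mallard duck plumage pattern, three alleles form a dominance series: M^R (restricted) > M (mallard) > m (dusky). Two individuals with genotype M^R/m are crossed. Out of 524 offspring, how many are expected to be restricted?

Cross: M^R/m × M^R/m
Allele dominance: M^R > M > m
Offspring genotypes: 1 M^R/M^R, 2 M^R/m, 1 m/m
Phenotype counts: 3 restricted, 1 dusky
restricted: 3 out of 4 → fraction 3/4
Expected count = 3/4 × 524 = 393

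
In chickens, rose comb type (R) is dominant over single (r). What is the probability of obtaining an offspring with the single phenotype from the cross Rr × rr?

Punnett square for Rr × rr:
Offspring genotypes: 2 Rr, 2 rr
Total offspring: 4
Count with target: 2
Probability: 2/4 = 1/2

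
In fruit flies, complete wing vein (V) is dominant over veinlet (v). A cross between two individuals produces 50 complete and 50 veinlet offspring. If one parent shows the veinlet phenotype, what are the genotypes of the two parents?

Observed offspring: 50 complete, 50 veinlet
The observed ratio simplifies to 1:1. One parent shows veinlet, so its genotype must be vv. A 1:1 offspring split requires the other parent to be heterozygous (Vv).
Parent genotypes: vv × Vv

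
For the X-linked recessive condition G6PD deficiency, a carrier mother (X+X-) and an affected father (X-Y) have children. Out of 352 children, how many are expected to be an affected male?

Cross: X+X- × X-Y
Offspring: 1 X+X-, 1 X+Y, 1 X-X-, 1 X-Y
Probability of an affected male: 1/4
Expected count = 1/4 × 352 = 88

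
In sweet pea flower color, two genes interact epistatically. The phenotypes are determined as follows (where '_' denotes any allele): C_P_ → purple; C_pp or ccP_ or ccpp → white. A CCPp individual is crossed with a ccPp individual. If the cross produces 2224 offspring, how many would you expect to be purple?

Cross: CCPp × ccPp — consider each gene separately:
C gene: CC × cc → 4 Cc → 4 C_ (out of 4)
P gene: Pp × Pp → 1 PP, 2 Pp, 1 pp → 3 P_ : 1 pp (out of 4)
Genotype classes (out of 4 × 4 = 16): C_P_ = 4×3 = 12; C_pp = 4×1 = 4
Apply the phenotype rules: C_P_ (12) → purple; C_pp (4) → white
Phenotype counts (out of 16): 12 purple, 4 white
purple: 12 out of 16 → fraction 3/4
Expected count = 3/4 × 2224 = 1668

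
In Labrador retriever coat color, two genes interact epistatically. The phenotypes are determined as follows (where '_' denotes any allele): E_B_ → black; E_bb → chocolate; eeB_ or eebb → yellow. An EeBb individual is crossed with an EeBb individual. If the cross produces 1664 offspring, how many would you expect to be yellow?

Cross: EeBb × EeBb — consider each gene separately:
E gene: Ee × Ee → 1 EE, 2 Ee, 1 ee → 3 E_ : 1 ee (out of 4)
B gene: Bb × Bb → 1 BB, 2 Bb, 1 bb → 3 B_ : 1 bb (out of 4)
Genotype classes (out of 4 × 4 = 16): E_B_ = 3×3 = 9; E_bb = 3×1 = 3; eeB_ = 1×3 = 3; eebb = 1×1 = 1
Apply the phenotype rules: E_B_ (9) → black; E_bb (3) → chocolate; eeB_ (3) + eebb (1) → yellow
Phenotype counts (out of 16): 9 black, 3 chocolate, 4 yellow
yellow: 4 out of 16 → fraction 1/4
Expected count = 1/4 × 1664 = 416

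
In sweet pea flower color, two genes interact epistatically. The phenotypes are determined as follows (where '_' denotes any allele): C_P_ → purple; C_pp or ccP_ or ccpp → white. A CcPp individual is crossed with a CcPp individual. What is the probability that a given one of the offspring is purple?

Cross: CcPp × CcPp — consider each gene separately:
C gene: Cc × Cc → 1 CC, 2 Cc, 1 cc → 3 C_ : 1 cc (out of 4)
P gene: Pp × Pp → 1 PP, 2 Pp, 1 pp → 3 P_ : 1 pp (out of 4)
Genotype classes (out of 4 × 4 = 16): C_P_ = 3×3 = 9; C_pp = 3×1 = 3; ccP_ = 1×3 = 3; ccpp = 1×1 = 1
Apply the phenotype rules: C_P_ (9) → purple; C_pp (3) + ccP_ (3) + ccpp (1) → white
Phenotype counts (out of 16): 9 purple, 7 white
purple: 9 out of 16
Probability: 9/16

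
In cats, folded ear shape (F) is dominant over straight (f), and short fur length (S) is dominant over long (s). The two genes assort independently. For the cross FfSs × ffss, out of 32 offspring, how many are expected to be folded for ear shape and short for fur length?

Dihybrid cross FfSs × ffss — consider each gene separately:
ear shape: Ff × ff → 2 Ff, 2 ff → 2 F_ : 2 ff (out of 4)
fur length: Ss × ss → 2 Ss, 2 ss → 2 S_ : 2 ss (out of 4)
Looking for: folded (F_) and short (S_)
P(folded) = 2/4, P(short) = 2/4
P(both) = 2/4 × 2/4 = 4/16 = 1/4
Expected count = 1/4 × 32 = 8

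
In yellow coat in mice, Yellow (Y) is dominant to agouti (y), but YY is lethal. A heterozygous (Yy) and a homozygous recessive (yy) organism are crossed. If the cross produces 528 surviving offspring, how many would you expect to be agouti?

Cross: Yy × yy
Punnett square offspring (before lethality): 2 Yy, 2 yy
No YY offspring are produced in this cross.
agouti: 2 out of 4 → fraction 1/2
Expected count = 1/2 × 528 = 264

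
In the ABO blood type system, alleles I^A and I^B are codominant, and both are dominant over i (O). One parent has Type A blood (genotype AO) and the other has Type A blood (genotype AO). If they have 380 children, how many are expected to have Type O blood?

Cross: AO × AO
Possible offspring genotypes: 1 AA, 2 AO, 1 OO
Blood type counts: 3 Type A, 1 Type O
Probability of Type O: 1/4
Expected count = 1/4 × 380 = 95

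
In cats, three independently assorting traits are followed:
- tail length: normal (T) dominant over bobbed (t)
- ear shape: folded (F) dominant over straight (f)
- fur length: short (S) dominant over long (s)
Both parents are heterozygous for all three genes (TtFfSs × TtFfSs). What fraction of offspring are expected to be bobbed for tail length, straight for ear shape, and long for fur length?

Trihybrid cross: TtFfSs × TtFfSs
Each trait segregates independently with a 3:1 phenotypic ratio, so each gene contributes 3/4 (dominant) or 1/4 (recessive).
Target: bobbed (tail length), straight (ear shape), long (fur length)
Probability = product of independent per-trait probabilities
= 1/4 × 1/4 × 1/4 = 1/64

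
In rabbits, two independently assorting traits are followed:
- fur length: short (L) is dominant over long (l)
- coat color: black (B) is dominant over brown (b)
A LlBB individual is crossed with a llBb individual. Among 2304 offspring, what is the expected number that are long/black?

Dihybrid cross LlBB × llBb — consider each gene separately:
fur length: Ll × ll → 2 Ll, 2 ll → 2 L_ : 2 ll (out of 4)
coat color: BB × Bb → 2 BB, 2 Bb → 4 B_ (out of 4)
Combine (counts out of 4 × 4 = 16): short/black (L_B_) = 2×4 = 8; long/black (llB_) = 2×4 = 8
Phenotype counts (out of 16): 8 short/black, 8 long/black
long/black: 8 out of 16 → fraction 1/2
Expected count = 1/2 × 2304 = 1152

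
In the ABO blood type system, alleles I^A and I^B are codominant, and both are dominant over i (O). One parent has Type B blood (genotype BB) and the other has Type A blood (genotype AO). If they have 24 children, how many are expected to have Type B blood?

Cross: BB × AO
Possible offspring genotypes: 2 AB, 2 BO
Blood type counts: 2 Type AB, 2 Type B
Probability of Type B: 2/4 = 1/2
Expected count = 1/2 × 24 = 12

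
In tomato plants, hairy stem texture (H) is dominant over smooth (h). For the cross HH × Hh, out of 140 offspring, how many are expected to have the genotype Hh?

Punnett square for HH × Hh:
Offspring genotypes: 2 HH, 2 Hh
Total offspring: 4
Count with target: 2
Probability: 2/4 = 1/2
Expected count = 1/2 × 140 = 70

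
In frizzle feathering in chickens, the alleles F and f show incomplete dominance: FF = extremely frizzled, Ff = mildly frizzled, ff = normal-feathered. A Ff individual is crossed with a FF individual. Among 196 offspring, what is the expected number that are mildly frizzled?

Punnett square for Ff × FF:
Offspring genotypes: 2 FF, 2 Ff
Phenotype counts: 2 extremely frizzled, 2 mildly frizzled
mildly frizzled: 2 out of 4 → fraction 1/2
Expected count = 1/2 × 196 = 98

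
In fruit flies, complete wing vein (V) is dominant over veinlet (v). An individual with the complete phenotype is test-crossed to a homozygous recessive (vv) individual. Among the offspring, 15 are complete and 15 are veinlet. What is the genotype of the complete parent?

Test cross: ? × vv
Offspring: 15 complete, 15 veinlet — approximately 1:1.
A 1:1 ratio in a test cross indicates the unknown parent is heterozygous (Vv).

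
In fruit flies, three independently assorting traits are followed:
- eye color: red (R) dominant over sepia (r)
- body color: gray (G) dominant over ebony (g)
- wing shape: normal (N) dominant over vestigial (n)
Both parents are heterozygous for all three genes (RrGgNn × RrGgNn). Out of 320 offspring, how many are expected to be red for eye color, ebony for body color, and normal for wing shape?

Trihybrid cross: RrGgNn × RrGgNn
Each trait segregates independently with a 3:1 phenotypic ratio, so each gene contributes 3/4 (dominant) or 1/4 (recessive).
Target: red (eye color), ebony (body color), normal (wing shape)
Probability = product of independent per-trait probabilities
= 3/4 × 1/4 × 3/4 = 9/64
Expected count = 9/64 × 320 = 45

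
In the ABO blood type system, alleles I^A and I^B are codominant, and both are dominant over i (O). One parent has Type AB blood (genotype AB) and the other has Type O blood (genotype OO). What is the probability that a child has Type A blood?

Cross: AB × OO
Possible offspring genotypes: 2 AO, 2 BO
Blood type counts: 2 Type A, 2 Type B
Probability of Type A: 2/4 = 1/2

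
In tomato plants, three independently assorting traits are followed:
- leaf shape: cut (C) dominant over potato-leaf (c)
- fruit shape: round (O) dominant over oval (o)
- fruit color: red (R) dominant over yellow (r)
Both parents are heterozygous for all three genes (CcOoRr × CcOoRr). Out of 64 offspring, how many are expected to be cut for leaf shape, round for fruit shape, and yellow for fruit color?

Trihybrid cross: CcOoRr × CcOoRr
Each trait segregates independently with a 3:1 phenotypic ratio, so each gene contributes 3/4 (dominant) or 1/4 (recessive).
Target: cut (leaf shape), round (fruit shape), yellow (fruit color)
Probability = product of independent per-trait probabilities
= 3/4 × 3/4 × 1/4 = 9/64
Expected count = 9/64 × 64 = 9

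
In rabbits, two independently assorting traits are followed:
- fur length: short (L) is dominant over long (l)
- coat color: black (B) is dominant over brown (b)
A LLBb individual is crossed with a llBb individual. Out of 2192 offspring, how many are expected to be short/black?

Dihybrid cross LLBb × llBb — consider each gene separately:
fur length: LL × ll → 4 Ll → 4 L_ (out of 4)
coat color: Bb × Bb → 1 BB, 2 Bb, 1 bb → 3 B_ : 1 bb (out of 4)
Combine (counts out of 4 × 4 = 16): short/black (L_B_) = 4×3 = 12; short/brown (L_bb) = 4×1 = 4
Phenotype counts (out of 16): 12 short/black, 4 short/brown
short/black: 12 out of 16 → fraction 3/4
Expected count = 3/4 × 2192 = 1644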